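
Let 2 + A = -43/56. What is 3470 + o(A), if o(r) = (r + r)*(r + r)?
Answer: 2744505/784 ≈ 3500.6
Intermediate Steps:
A = -155/56 (A = -2 - 43/56 = -155/56 ≈ -2.7679)
o(r) = 4*r**2 (o(r) = (2*r)*(2*r) = 4*r**2)
3470 + o(A) = 3470 + 4*(-155/56)**2 = 3470 + 4*(24025/3136) = 3470 + 24025/784 = 2744505/784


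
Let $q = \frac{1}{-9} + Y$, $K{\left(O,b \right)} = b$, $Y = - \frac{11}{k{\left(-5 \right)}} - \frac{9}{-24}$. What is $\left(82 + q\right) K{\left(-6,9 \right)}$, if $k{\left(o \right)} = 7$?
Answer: $\frac{40669}{56} \approx 726.23$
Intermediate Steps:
$Y = - \frac{67}{56}$ ($Y = - \frac{11}{7} - \frac{9}{-24} = \left(-11\right) \frac{1}{7} - - \frac{3}{8} = - \frac{11}{7} + \frac{3}{8} = - \frac{67}{56} \approx -1.1964$)
$q = - \frac{659}{504}$ ($q = \frac{1}{-9} - \frac{67}{56} = - \frac{1}{9} - \frac{67}{56} = - \frac{659}{504} \approx -1.3075$)
$\left(82 + q\right) K{\left(-6,9 \right)} = \left(82 - \frac{659}{504}\right) 9 = \frac{40669}{504} \cdot 9 = \frac{40669}{56}$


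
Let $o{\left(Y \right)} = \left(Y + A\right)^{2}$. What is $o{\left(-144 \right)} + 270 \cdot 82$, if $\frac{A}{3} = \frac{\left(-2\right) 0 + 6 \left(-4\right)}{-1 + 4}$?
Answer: $50364$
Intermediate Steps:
$A = -24$ ($A = 3 \frac{\left(-2\right) 0 + 6 \left(-4\right)}{-1 + 4} = 3 \frac{0 - 24}{3} = 3 \left(\left(-24\right) \frac{1}{3}\right) = 3 \left(-8\right) = -24$)
$o{\left(Y \right)} = \left(-24 + Y\right)^{2}$ ($o{\left(Y \right)} = \left(Y - 24\right)^{2} = \left(-24 + Y\right)^{2}$)
$o{\left(-144 \right)} + 270 \cdot 82 = \left(-24 - 144\right)^{2} + 270 \cdot 82 = \left(-168\right)^{2} + 22140 = 28224 + 22140 = 50364$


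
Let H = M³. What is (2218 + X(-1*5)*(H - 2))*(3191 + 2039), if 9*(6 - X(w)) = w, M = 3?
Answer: 112115510/9 ≈ 1.2457e+7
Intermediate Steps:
H = 27 (H = 3³ = 27)
X(w) = 6 - w/9
(2218 + X(-1*5)*(H - 2))*(3191 + 2039) = (2218 + (6 - (-1)*5/9)*(27 - 2))*(3191 + 2039) = (2218 + (6 - ⅑*(-5))*25)*5230 = (2218 + (6 + 5/9)*25)*5230 = (2218 + (59/9)*25)*5230 = (2218 + 1475/9)*5230 = (21437/9)*5230 = 112115510/9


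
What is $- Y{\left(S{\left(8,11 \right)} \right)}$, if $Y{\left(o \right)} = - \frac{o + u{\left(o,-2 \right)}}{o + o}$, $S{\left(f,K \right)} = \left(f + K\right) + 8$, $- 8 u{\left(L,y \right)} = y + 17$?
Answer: $\frac{67}{144} \approx 0.46528$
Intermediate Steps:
$u{\left(L,y \right)} = - \frac{17}{8} - \frac{y}{8}$ ($u{\left(L,y \right)} = - \frac{y + 17}{8} = - \frac{17 + y}{8} = - \frac{17}{8} - \frac{y}{8}$)
$S{\left(f,K \right)} = 8 + K + f$ ($S{\left(f,K \right)} = \left(K + f\right) + 8 = 8 + K + f$)
$Y{\left(o \right)} = - \frac{- \frac{15}{8} + o}{2 o}$ ($Y{\left(o \right)} = - \frac{o - \frac{15}{8}}{o + o} = - \frac{o + \left(- \frac{17}{8} + \frac{1}{4}\right)}{2 o} = - \left(o - \frac{15}{8}\right) \frac{1}{2 o} = - \left(- \frac{15}{8} + o\right) \frac{1}{2 o} = - \frac{- \frac{15}{8} + o}{2 o}$)
$- Y{\left(S{\left(8,11 \right)} \right)} = - \frac{15 - 8 \left(8 + 11 + 8\right)}{16 \left(8 + 11 + 8\right)} = - \frac{15 - 216}{16 \cdot 27} = - \frac{-201}{16 \cdot 27} = \left(-1\right) \left(- \frac{67}{144}\right) = \frac{67}{144}$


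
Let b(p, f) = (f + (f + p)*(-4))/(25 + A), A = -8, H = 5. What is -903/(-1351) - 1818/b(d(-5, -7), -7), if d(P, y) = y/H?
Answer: -29807133/25669 ≈ -1161.2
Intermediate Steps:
d(P, y) = y/5
b(p, f) = -4*p/17 - 3*f/17 (b(p, f) = (f + (f + p)*(-4))/(25 - 8) = (f + (-4*f - 4*p))/17 = (-4*p - 3*f)*(1/17) = -4*p/17 - 3*f/17)
-903/(-1351) - 1818/b(d(-5, -7), -7) = -903/(-1351) - 1818/(-4*(-7)/85 - 3/17*(-7)) = -903*(-1/1351) - 1818/(-4/17*(-7/5) + 21/17) = 129/193 - 1818/(28/85 + 21/17) = 129/193 - 1818/133/85 = 129/193 - 1818*85/133 = 129/193 - 154530/133 = -29807133/25669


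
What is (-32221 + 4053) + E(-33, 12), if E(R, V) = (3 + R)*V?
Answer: -28528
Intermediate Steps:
E(R, V) = V*(3 + R)
(-32221 + 4053) + E(-33, 12) = (-32221 + 4053) + 12*(3 - 33) = -28168 + 12*(-30) = -28168 - 360 = -28528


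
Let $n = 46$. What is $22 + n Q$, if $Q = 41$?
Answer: $1908$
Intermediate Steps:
$22 + n Q = 22 + 46 \cdot 41 = 22 + 1886 = 1908$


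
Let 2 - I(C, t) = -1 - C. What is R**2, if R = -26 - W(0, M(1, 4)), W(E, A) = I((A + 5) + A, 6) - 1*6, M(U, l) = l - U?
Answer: 1156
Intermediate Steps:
I(C, t) = 3 + C (I(C, t) = 2 - (-1 - C) = 2 + (1 + C) = 3 + C)
W(E, A) = 2 + 2*A (W(E, A) = (3 + ((A + 5) + A)) - 1*6 = (3 + ((5 + A) + A)) - 6 = (3 + (5 + 2*A)) - 6 = (8 + 2*A) - 6 = 2 + 2*A)
R = -34 (R = -26 - (2 + 2*(4 - 1*1)) = -26 - (2 + 2*(4 - 1)) = -26 - (2 + 2*3) = -26 - (2 + 6) = -26 - 1*8 = -26 - 8 = -34)
R**2 = (-34)**2 = 1156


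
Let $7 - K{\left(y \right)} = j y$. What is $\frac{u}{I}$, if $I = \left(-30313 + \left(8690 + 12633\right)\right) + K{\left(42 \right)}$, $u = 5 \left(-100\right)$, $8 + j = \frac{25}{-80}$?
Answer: $\frac{4000}{69071} \approx 0.057911$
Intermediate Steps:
$j = - \frac{133}{16}$ ($j = -8 + \frac{25}{-80} = -8 + 25 \left(- \frac{1}{80}\right) = -8 - \frac{5}{16} = - \frac{133}{16} \approx -8.3125$)
$K{\left(y \right)} = 7 + \frac{133 y}{16}$ ($K{\left(y \right)} = 7 - - \frac{133 y}{16} = 7 + \frac{133 y}{16}$)
$u = -500$
$I = - \frac{69071}{8}$ ($I = \left(-30313 + \left(8690 + 12633\right)\right) + \left(7 + \frac{133}{16} \cdot 42\right) = \left(-30313 + 21323\right) + \left(7 + \frac{2793}{8}\right) = -8990 + \frac{2849}{8} = - \frac{69071}{8} \approx -8633.9$)
$\frac{u}{I} = - \frac{500}{- \frac{69071}{8}} = \left(-500\right) \left(- \frac{8}{69071}\right) = \frac{4000}{69071}$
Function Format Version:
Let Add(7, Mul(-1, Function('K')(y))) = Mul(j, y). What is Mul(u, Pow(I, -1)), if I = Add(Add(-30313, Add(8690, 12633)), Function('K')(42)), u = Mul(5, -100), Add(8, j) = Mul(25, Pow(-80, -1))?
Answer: Rational(4000, 69071) ≈ 0.057911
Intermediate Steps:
j = Rational(-133, 16) (j = Add(-8, Mul(25, Pow(-80, -1))) = Add(-8, Mul(25, Rational(-1, 80))) = Add(-8, Rational(-5, 16)) = Rational(-133, 16) ≈ -8.3125)
Function('K')(y) = Add(7, Mul(Rational(133, 16), y)) (Function('K')(y) = Add(7, Mul(-1, Mul(Rational(-133, 16), y))) = Add(7, Mul(Rational(133, 16), y)))
u = -500
I = Rational(-69071, 8) (I = Add(Add(-30313, Add(8690, 12633)), Add(7, Mul(Rational(133, 16), 42))) = Add(Add(-30313, 21323), Add(7, Rational(2793, 8))) = Add(-8990, Rational(2849, 8)) = Rational(-69071, 8) ≈ -8633.9)
Mul(u, Pow(I, -1)) = Mul(-500, Pow(Rational(-69071, 8), -1)) = Mul(-500, Rational(-8, 69071)) = Rational(4000, 69071)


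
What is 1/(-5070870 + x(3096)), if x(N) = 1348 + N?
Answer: -1/5066426 ≈ -1.9738e-7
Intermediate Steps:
1/(-5070870 + x(3096)) = 1/(-5070870 + (1348 + 3096)) = 1/(-5070870 + 4444) = 1/(-5066426) = -1/5066426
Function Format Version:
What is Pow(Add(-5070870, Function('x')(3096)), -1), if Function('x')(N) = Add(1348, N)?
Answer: Rational(-1, 5066426) ≈ -1.9738e-7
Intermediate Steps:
Pow(Add(-5070870, Function('x')(3096)), -1) = Pow(Add(-5070870, Add(1348, 3096)), -1) = Pow(Add(-5070870, 4444), -1) = Pow(-5066426, -1) = Rational(-1, 5066426)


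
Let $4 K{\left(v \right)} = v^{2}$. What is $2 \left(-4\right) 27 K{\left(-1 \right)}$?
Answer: $-54$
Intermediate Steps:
$K{\left(v \right)} = \frac{v^{2}}{4}$
$2 \left(-4\right) 27 K{\left(-1 \right)} = 2 \left(-4\right) 27 \frac{\left(-1\right)^{2}}{4} = \left(-8\right) 27 \cdot \frac{1}{4} \cdot 1 = \left(-216\right) \frac{1}{4} = -54$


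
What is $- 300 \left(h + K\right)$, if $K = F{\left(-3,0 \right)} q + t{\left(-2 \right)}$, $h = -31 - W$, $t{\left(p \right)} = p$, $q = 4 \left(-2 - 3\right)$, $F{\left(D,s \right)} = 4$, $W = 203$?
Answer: $94800$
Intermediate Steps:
$q = -20$ ($q = 4 \left(-5\right) = -20$)
$h = -234$ ($h = -31 - 203 = -234$)
$K = -82$ ($K = 4 \left(-20\right) - 2 = -80 - 2 = -82$)
$- 300 \left(h + K\right) = - 300 \left(-234 - 82\right) = \left(-300\right) \left(-316\right) = 94800$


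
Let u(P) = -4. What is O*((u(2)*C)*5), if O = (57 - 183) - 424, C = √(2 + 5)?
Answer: 11000*√7 ≈ 29103.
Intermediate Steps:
C = √7 ≈ 2.6458
O = -550 (O = -126 - 424 = -550)
O*((u(2)*C)*5) = -550*(-4*√7)*5 = -(-11000)*√7 = 11000*√7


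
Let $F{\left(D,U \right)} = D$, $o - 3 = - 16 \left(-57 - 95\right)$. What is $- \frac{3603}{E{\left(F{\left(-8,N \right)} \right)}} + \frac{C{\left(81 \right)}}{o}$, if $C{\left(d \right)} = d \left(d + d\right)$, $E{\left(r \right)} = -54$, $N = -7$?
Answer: $\frac{3160631}{43830} \approx 72.111$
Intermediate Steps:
$o = 2435$ ($o = 3 - 16 \left(-57 - 95\right) = 3 - -2432 = 3 + 2432 = 2435$)
$C{\left(d \right)} = 2 d^{2}$ ($C{\left(d \right)} = d 2 d = 2 d^{2}$)
$- \frac{3603}{E{\left(F{\left(-8,N \right)} \right)}} + \frac{C{\left(81 \right)}}{o} = - \frac{3603}{-54} + \frac{2 \cdot 81^{2}}{2435} = \left(-3603\right) \left(- \frac{1}{54}\right) + 2 \cdot 6561 \cdot \frac{1}{2435} = \frac{1201}{18} + 13122 \cdot \frac{1}{2435} = \frac{1201}{18} + \frac{13122}{2435} = \frac{3160631}{43830}$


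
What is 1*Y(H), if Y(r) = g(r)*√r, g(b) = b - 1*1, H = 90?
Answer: 267*√10 ≈ 844.33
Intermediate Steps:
g(b) = -1 + b (g(b) = b - 1 = -1 + b)
Y(r) = √r*(-1 + r) (Y(r) = (-1 + r)*√r = √r*(-1 + r))
1*Y(H) = 1*(√90*(-1 + 90)) = 1*((3*√10)*89) = 1*(267*√10) = 267*√10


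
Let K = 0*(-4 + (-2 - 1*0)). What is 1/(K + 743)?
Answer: 1/743 ≈ 0.0013459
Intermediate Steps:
K = 0 (K = 0*(-4 + (-2 + 0)) = 0*(-4 - 2) = 0*(-6) = 0)
1/(K + 743) = 1/(0 + 743) = 1/743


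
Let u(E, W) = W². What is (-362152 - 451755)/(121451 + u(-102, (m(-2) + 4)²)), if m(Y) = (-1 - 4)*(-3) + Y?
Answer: -813907/204972 ≈ -3.9708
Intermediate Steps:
m(Y) = 15 + Y (m(Y) = -5*(-3) + Y = 15 + Y)
(-362152 - 451755)/(121451 + u(-102, (m(-2) + 4)²)) = (-362152 - 451755)/(121451 + (((15 - 2) + 4)²)²) = -813907/(121451 + ((13 + 4)²)²) = -813907/(121451 + (17²)²) = -813907/(121451 + 289²) = -813907/(121451 + 83521) = -813907/204972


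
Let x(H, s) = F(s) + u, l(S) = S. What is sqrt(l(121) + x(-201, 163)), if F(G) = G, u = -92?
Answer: 8*sqrt(3) ≈ 13.856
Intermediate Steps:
x(H, s) = -92 + s (x(H, s) = s - 92 = -92 + s)
sqrt(l(121) + x(-201, 163)) = sqrt(121 + (-92 + 163)) = sqrt(121 + 71) = sqrt(192) = 8*sqrt(3)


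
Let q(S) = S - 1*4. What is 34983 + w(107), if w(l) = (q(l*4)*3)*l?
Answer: 171087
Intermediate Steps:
q(S) = -4 + S (q(S) = S - 4 = -4 + S)
w(l) = l*(-12 + 12*l) (w(l) = ((-4 + l*4)*3)*l = ((-4 + 4*l)*3)*l = (-12 + 12*l)*l = l*(-12 + 12*l))
34983 + w(107) = 34983 + 12*107*(-1 + 107) = 34983 + 12*107*106 = 34983 + 136104 = 171087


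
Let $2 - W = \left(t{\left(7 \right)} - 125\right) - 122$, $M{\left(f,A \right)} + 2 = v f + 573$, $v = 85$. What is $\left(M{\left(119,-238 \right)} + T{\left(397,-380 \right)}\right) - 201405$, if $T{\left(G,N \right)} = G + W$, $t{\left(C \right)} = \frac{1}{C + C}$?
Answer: $- \frac{2661023}{14} \approx -1.9007 \cdot 10^{5}$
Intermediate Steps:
$t{\left(C \right)} = \frac{1}{2 C}$
$M{\left(f,A \right)} = 571 + 85 f$ ($M{\left(f,A \right)} = -2 + \left(85 f + 573\right) = -2 + \left(573 + 85 f\right) = 571 + 85 f$)
$W = \frac{3485}{14}$ ($W = 2 - \left(\left(\frac{1}{2 \cdot 7} - 125\right) - 122\right) = 2 - \left(\left(\frac{1}{2} \cdot \frac{1}{7} - 125\right) - 122\right) = 2 - \left(\left(\frac{1}{14} - 125\right) - 122\right) = 2 - \left(- \frac{1749}{14} - 122\right) = 2 - - \frac{3457}{14} = 2 + \frac{3457}{14} = \frac{3485}{14} \approx 248.93$)
$T{\left(G,N \right)} = \frac{3485}{14} + G$ ($T{\left(G,N \right)} = G + \frac{3485}{14} = \frac{3485}{14} + G$)
$\left(M{\left(119,-238 \right)} + T{\left(397,-380 \right)}\right) - 201405 = \left(\left(571 + 85 \cdot 119\right) + \left(\frac{3485}{14} + 397\right)\right) - 201405 = \left(\left(571 + 10115\right) + \frac{9043}{14}\right) - 201405 = \left(10686 + \frac{9043}{14}\right) - 201405 = \frac{158647}{14} - 201405 = - \frac{2661023}{14}$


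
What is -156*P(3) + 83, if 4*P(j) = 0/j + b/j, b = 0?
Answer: 83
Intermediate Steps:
P(j) = 0 (P(j) = (0/j + 0/j)/4 = (0 + 0)/4 = (¼)*0 = 0)
-156*P(3) + 83 = -156*0 + 83 = 0 + 83 = 83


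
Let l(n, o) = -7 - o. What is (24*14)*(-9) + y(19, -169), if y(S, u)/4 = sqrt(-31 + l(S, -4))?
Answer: -3024 + 4*I*sqrt(34) ≈ -3024.0 + 23.324*I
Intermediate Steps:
y(S, u) = 4*I*sqrt(34) (y(S, u) = 4*sqrt(-31 + (-7 - 1*(-4))) = 4*sqrt(-31 + (-7 + 4)) = 4*sqrt(-31 - 3) = 4*sqrt(-34) = 4*(I*sqrt(34)) = 4*I*sqrt(34))
(24*14)*(-9) + y(19, -169) = (24*14)*(-9) + 4*I*sqrt(34) = 336*(-9) + 4*I*sqrt(34) = -3024 + 4*I*sqrt(34)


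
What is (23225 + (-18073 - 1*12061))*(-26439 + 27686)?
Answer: -8615523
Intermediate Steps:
(23225 + (-18073 - 1*12061))*(-26439 + 27686) = (23225 + (-18073 - 12061))*1247 = (23225 - 30134)*1247 = -6909*1247 = -8615523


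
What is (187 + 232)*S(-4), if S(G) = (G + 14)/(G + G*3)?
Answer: -2095/8 ≈ -261.88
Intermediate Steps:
S(G) = (14 + G)/(4*G) (S(G) = (14 + G)/(G + 3*G) = (14 + G)/((4*G)) = (14 + G)*(1/(4*G)) = (14 + G)/(4*G))
(187 + 232)*S(-4) = (187 + 232)*((¼)*(14 - 4)/(-4)) = 419*((¼)*(-¼)*10) = 419*(-5/8) = -2095/8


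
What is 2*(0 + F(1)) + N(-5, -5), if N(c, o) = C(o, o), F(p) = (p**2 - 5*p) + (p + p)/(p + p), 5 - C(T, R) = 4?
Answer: -5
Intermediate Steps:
C(T, R) = 1 (C(T, R) = 5 - 1*4 = 5 - 4 = 1)
F(p) = 1 + p**2 - 5*p (F(p) = (p**2 - 5*p) + (2*p)/((2*p)) = (p**2 - 5*p) + (2*p)*(1/(2*p)) = (p**2 - 5*p) + 1 = 1 + p**2 - 5*p)
N(c, o) = 1
2*(0 + F(1)) + N(-5, -5) = 2*(0 + (1 + 1**2 - 5*1)) + 1 = 2*(0 + (1 + 1 - 5)) + 1 = 2*(0 - 3) + 1 = 2*(-3) + 1 = -6 + 1 = -5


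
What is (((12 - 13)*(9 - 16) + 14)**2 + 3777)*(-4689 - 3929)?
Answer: -36350724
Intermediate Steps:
(((12 - 13)*(9 - 16) + 14)**2 + 3777)*(-4689 - 3929) = ((-1*(-7) + 14)**2 + 3777)*(-8618) = ((7 + 14)**2 + 3777)*(-8618) = (21**2 + 3777)*(-8618) = (441 + 3777)*(-8618) = 4218*(-8618) = -36350724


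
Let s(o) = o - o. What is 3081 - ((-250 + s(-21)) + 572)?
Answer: 2759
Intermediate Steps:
s(o) = 0
3081 - ((-250 + s(-21)) + 572) = 3081 - ((-250 + 0) + 572) = 3081 - (-250 + 572) = 3081 - 1*322 = 3081 - 322 = 2759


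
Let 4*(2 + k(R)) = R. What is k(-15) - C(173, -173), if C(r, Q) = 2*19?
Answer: -175/4 ≈ -43.750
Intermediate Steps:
k(R) = -2 + R/4
C(r, Q) = 38
k(-15) - C(173, -173) = (-2 + (¼)*(-15)) - 1*38 = (-2 - 15/4) - 38 = -23/4 - 38 = -175/4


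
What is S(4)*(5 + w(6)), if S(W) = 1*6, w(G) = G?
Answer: 66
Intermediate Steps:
S(W) = 6
S(4)*(5 + w(6)) = 6*(5 + 6) = 6*11 = 66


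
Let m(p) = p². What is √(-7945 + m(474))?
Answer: √216731 ≈ 465.54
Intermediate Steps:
√(-7945 + m(474)) = √(-7945 + 474²) = √(-7945 + 224676) = √216731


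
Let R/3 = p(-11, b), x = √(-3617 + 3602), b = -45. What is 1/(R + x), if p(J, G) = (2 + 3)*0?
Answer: -I*√15/15 ≈ -0.2582*I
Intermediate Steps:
p(J, G) = 0 (p(J, G) = 5*0 = 0)
x = I*√15 (x = √(-15) = I*√15 ≈ 3.873*I)
R = 0 (R = 3*0 = 0)
1/(R + x) = 1/(0 + I*√15) = 1/(I*√15) = -I*√15/15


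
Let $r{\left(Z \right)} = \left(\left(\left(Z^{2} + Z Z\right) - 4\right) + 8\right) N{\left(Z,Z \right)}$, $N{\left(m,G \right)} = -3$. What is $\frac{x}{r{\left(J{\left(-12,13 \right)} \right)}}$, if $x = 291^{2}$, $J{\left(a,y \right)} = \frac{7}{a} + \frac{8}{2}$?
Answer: $- \frac{2032344}{1969} \approx -1032.2$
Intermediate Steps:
$J{\left(a,y \right)} = 4 + \frac{7}{a}$ ($J{\left(a,y \right)} = \frac{7}{a} + 8 \cdot \frac{1}{2} = \frac{7}{a} + 4 = 4 + \frac{7}{a}$)
$x = 84681$
$r{\left(Z \right)} = -12 - 6 Z^{2}$ ($r{\left(Z \right)} = \left(\left(\left(Z^{2} + Z Z\right) - 4\right) + 8\right) \left(-3\right) = \left(\left(\left(Z^{2} + Z^{2}\right) - 4\right) + 8\right) \left(-3\right) = \left(\left(2 Z^{2} - 4\right) + 8\right) \left(-3\right) = \left(\left(-4 + 2 Z^{2}\right) + 8\right) \left(-3\right) = \left(4 + 2 Z^{2}\right) \left(-3\right) = -12 - 6 Z^{2}$)
$\frac{x}{r{\left(J{\left(-12,13 \right)} \right)}} = \frac{84681}{-12 - 6 \left(4 + \frac{7}{-12}\right)^{2}} = \frac{84681}{-12 - 6 \left(4 + 7 \left(- \frac{1}{12}\right)\right)^{2}} = \frac{84681}{-12 - 6 \left(4 - \frac{7}{12}\right)^{2}} = \frac{84681}{-12 - 6 \left(\frac{41}{12}\right)^{2}} = \frac{84681}{-12 - \frac{1681}{24}} = \frac{84681}{- \frac{1969}{24}} = 84681 \left(- \frac{24}{1969}\right) = - \frac{2032344}{1969}$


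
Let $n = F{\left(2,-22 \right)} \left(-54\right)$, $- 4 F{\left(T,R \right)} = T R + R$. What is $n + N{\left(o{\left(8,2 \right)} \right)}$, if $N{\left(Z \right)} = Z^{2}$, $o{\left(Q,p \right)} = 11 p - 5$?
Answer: $-602$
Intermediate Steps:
$o{\left(Q,p \right)} = -5 + 11 p$
$F{\left(T,R \right)} = - \frac{R}{4} - \frac{R T}{4}$ ($F{\left(T,R \right)} = - \frac{T R + R}{4} = - \frac{R T + R}{4} = - \frac{R + R T}{4} = - \frac{R}{4} - \frac{R T}{4}$)
$n = -891$ ($n = \left(- \frac{1}{4}\right) \left(-22\right) \left(1 + 2\right) \left(-54\right) = \left(- \frac{1}{4}\right) \left(-22\right) 3 \left(-54\right) = \frac{33}{2} \left(-54\right) = -891$)
$n + N{\left(o{\left(8,2 \right)} \right)} = -891 + \left(-5 + 11 \cdot 2\right)^{2} = -891 + \left(-5 + 22\right)^{2} = -891 + 17^{2} = -891 + 289 = -602$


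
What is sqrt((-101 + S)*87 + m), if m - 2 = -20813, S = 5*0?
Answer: I*sqrt(29598) ≈ 172.04*I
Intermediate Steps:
S = 0
m = -20811 (m = 2 - 20813 = -20811)
sqrt((-101 + S)*87 + m) = sqrt((-101 + 0)*87 - 20811) = sqrt(-101*87 - 20811) = sqrt(-8787 - 20811) = sqrt(-29598) = I*sqrt(29598)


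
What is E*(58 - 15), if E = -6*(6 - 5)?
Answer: -258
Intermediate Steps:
E = -6 (E = -6*1 = -6)
E*(58 - 15) = -6*(58 - 15) = -6*43 = -258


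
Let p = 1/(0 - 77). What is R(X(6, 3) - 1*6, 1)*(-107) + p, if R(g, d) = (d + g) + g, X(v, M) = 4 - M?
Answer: 74150/77 ≈ 962.99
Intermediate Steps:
p = -1/77 (p = 1/(-77) = -1/77 ≈ -0.012987)
R(g, d) = d + 2*g
R(X(6, 3) - 1*6, 1)*(-107) + p = (1 + 2*((4 - 1*3) - 1*6))*(-107) - 1/77 = (1 + 2*((4 - 3) - 6))*(-107) - 1/77 = (1 + 2*(1 - 6))*(-107) - 1/77 = (1 + 2*(-5))*(-107) - 1/77 = (1 - 10)*(-107) - 1/77 = -9*(-107) - 1/77 = 963 - 1/77 = 74150/77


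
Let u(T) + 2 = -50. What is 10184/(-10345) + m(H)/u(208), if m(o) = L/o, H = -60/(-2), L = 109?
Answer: -3402929/3227640 ≈ -1.0543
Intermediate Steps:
u(T) = -52 (u(T) = -2 - 50 = -52)
H = 30 (H = -60*(-½) = 30)
m(o) = 109/o
10184/(-10345) + m(H)/u(208) = 10184/(-10345) + (109/30)/(-52) = 10184*(-1/10345) + (109*(1/30))*(-1/52) = -10184/10345 + (109/30)*(-1/52) = -10184/10345 - 109/1560 = -3402929/3227640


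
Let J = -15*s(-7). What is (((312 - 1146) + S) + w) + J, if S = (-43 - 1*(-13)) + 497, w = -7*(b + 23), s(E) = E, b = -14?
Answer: -325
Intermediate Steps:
J = 105 (J = -15*(-7) = 105)
w = -63 (w = -7*(-14 + 23) = -7*9 = -63)
S = 467 (S = (-43 + 13) + 497 = -30 + 497 = 467)
(((312 - 1146) + S) + w) + J = (((312 - 1146) + 467) - 63) + 105 = ((-834 + 467) - 63) + 105 = (-367 - 63) + 105 = -430 + 105 = -325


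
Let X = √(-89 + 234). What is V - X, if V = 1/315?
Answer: 1/315 - √145 ≈ -12.038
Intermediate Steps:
V = 1/315 ≈ 0.0031746
X = √145 ≈ 12.042
V - X = 1/315 - √145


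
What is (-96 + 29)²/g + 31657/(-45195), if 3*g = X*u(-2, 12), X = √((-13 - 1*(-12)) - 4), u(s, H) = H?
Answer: -31657/45195 - 4489*I*√5/20 ≈ -0.70045 - 501.89*I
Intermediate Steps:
X = I*√5 (X = √((-13 + 12) - 4) = √(-1 - 4) = √(-5) = I*√5 ≈ 2.2361*I)
g = 4*I*√5 (g = ((I*√5)*12)/3 = (12*I*√5)/3 = 4*I*√5 ≈ 8.9443*I)
(-96 + 29)²/g + 31657/(-45195) = (-96 + 29)²/((4*I*√5)) + 31657/(-45195) = (-67)²*(-I*√5/20) + 31657*(-1/45195) = 4489*(-I*√5/20) - 31657/45195 = -4489*I*√5/20 - 31657/45195 = -31657/45195 - 4489*I*√5/20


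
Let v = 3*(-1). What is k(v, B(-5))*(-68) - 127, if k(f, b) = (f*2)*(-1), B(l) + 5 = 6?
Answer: -535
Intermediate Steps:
B(l) = 1 (B(l) = -5 + 6 = 1)
v = -3
k(f, b) = -2*f (k(f, b) = (2*f)*(-1) = -2*f)
k(v, B(-5))*(-68) - 127 = -2*(-3)*(-68) - 127 = 6*(-68) - 127 = -408 - 127 = -535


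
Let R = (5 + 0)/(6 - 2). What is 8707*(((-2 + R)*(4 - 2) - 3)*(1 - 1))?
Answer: 0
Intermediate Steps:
R = 5/4 ≈ 1.2500
8707*(((-2 + R)*(4 - 2) - 3)*(1 - 1)) = 8707*(((-2 + 5/4)*(4 - 2) - 3)*(1 - 1)) = 8707*((-¾*2 - 3)*0) = 8707*((-3/2 - 3)*0) = 8707*(-9/2*0) = 8707*0 = 0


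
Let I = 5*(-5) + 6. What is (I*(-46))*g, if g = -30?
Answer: -26220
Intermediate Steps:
I = -19 (I = -25 + 6 = -19)
(I*(-46))*g = -19*(-46)*(-30) = 874*(-30) = -26220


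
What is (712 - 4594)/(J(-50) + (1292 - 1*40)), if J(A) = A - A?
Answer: -1941/626 ≈ -3.1006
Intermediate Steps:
J(A) = 0
(712 - 4594)/(J(-50) + (1292 - 1*40)) = (712 - 4594)/(0 + (1292 - 1*40)) = -3882/(0 + (1292 - 40)) = -3882/(0 + 1252) = -3882/1252 = -3882*1/1252 = -1941/626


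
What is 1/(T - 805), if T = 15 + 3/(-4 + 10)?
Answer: -2/1579 ≈ -0.0012666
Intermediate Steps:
T = 31/2 (T = 15 + 3/6 = 15 + 3*(⅙) = 15 + ½ = 31/2 ≈ 15.500)
1/(T - 805) = 1/(31/2 - 805) = 1/(-1579/2) = -2/1579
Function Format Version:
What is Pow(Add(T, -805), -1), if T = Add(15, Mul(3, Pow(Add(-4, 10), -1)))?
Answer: Rational(-2, 1579) ≈ -0.0012666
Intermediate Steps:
T = Rational(31, 2) (T = Add(15, Mul(3, Pow(6, -1))) = Add(15, Mul(3, Rational(1, 6))) = Add(15, Rational(1, 2)) = Rational(31, 2) ≈ 15.500)
Pow(Add(T, -805), -1) = Pow(Add(Rational(31, 2), -805), -1) = Pow(Rational(-1579, 2), -1) = Rational(-2, 1579)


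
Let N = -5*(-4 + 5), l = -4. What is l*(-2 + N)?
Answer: 28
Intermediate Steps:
N = -5 (N = -5*1 = -5)
l*(-2 + N) = -4*(-2 - 5) = -4*(-7) = 28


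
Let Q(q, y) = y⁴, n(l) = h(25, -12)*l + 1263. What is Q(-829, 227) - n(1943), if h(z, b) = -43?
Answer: 2655320127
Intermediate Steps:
n(l) = 1263 - 43*l (n(l) = -43*l + 1263 = 1263 - 43*l)
Q(-829, 227) - n(1943) = 227⁴ - (1263 - 43*1943) = 2655237841 - (1263 - 83549) = 2655237841 - 1*(-82286) = 2655237841 + 82286 = 2655320127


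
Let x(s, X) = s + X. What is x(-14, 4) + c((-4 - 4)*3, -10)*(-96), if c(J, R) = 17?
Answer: -1642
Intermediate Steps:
x(s, X) = X + s
x(-14, 4) + c((-4 - 4)*3, -10)*(-96) = (4 - 14) + 17*(-96) = -10 - 1632 = -1642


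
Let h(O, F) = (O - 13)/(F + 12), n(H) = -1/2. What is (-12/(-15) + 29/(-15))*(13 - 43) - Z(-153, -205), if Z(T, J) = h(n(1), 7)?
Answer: 1319/38 ≈ 34.711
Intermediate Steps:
n(H) = -½ (n(H) = -1*½ = -½)
h(O, F) = (-13 + O)/(12 + F)
Z(T, J) = -27/38 (Z(T, J) = (-13 - ½)/(12 + 7) = -27/2/19 = (1/19)*(-27/2) = -27/38)
(-12/(-15) + 29/(-15))*(13 - 43) - Z(-153, -205) = (-12/(-15) + 29/(-15))*(13 - 43) - 1*(-27/38) = (-12*(-1/15) + 29*(-1/15))*(-30) + 27/38 = (⅘ - 29/15)*(-30) + 27/38 = -17/15*(-30) + 27/38 = 34 + 27/38 = 1319/38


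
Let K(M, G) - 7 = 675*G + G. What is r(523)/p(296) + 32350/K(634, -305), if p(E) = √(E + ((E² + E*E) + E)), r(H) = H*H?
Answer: -32350/206173 + 273529*√1221/14652 ≈ 652.17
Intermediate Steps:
r(H) = H²
p(E) = √(2*E + 2*E²) (p(E) = √(E + ((E² + E²) + E)) = √(E + (2*E² + E)) = √(E + (E + 2*E²)) = √(2*E + 2*E²))
K(M, G) = 7 + 676*G (K(M, G) = 7 + (675*G + G) = 7 + 676*G)
r(523)/p(296) + 32350/K(634, -305) = 523²/((√2*√(296*(1 + 296)))) + 32350/(7 + 676*(-305)) = 273529/((√2*√(296*297))) + 32350/(7 - 206180) = 273529/((√2*√87912)) + 32350/(-206173) = 273529/((√2*(6*√2442))) + 32350*(-1/206173) = 273529/((12*√1221)) - 32350/206173 = 273529*(√1221/14652) - 32350/206173 = 273529*√1221/14652 - 32350/206173 = -32350/206173 + 273529*√1221/14652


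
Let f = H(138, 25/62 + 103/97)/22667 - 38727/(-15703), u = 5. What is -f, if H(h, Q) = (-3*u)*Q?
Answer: -5277163615731/2140622564614 ≈ -2.4652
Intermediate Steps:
H(h, Q) = -15*Q (H(h, Q) = (-3*5)*Q = -15*Q)
f = 5277163615731/2140622564614 (f = -15*(25/62 + 103/97)/22667 - 38727/(-15703) = -15*(25*(1/62) + 103*(1/97))*(1/22667) - 38727*(-1/15703) = -15*(25/62 + 103/97)*(1/22667) + 38727/15703 = -15*8811/6014*(1/22667) + 38727/15703 = -132165/6014*1/22667 + 38727/15703 = -132165/136319338 + 38727/15703 = 5277163615731/2140622564614 ≈ 2.4652)
-f = -1*5277163615731/2140622564614 = -5277163615731/2140622564614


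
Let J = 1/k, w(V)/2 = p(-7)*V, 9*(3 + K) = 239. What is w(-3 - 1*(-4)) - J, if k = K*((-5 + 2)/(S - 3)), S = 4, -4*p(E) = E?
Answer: 745/212 ≈ 3.5142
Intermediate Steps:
p(E) = -E/4
K = 212/9 (K = -3 + (⅑)*239 = -3 + 239/9 = 212/9 ≈ 23.556)
w(V) = 7*V/2 (w(V) = 2*((-¼*(-7))*V) = 2*(7*V/4) = 7*V/2)
k = -212/3 (k = 212*((-5 + 2)/(4 - 3))/9 = 212*(-3/1)/9 = 212*(-3*1)/9 = (212/9)*(-3) = -212/3 ≈ -70.667)
J = -3/212 (J = 1/(-212/3) = -3/212 ≈ -0.014151)
w(-3 - 1*(-4)) - J = 7*(-3 - 1*(-4))/2 - 1*(-3/212) = 7*(-3 + 4)/2 + 3/212 = (7/2)*1 + 3/212 = 7/2 + 3/212 = 745/212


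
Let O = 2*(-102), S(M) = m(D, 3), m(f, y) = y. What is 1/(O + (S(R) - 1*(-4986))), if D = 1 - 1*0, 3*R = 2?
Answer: 1/4785 ≈ 0.00020899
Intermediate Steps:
R = ⅔ (R = (⅓)*2 = ⅔ ≈ 0.66667)
D = 1 (D = 1 + 0 = 1)
S(M) = 3
O = -204
1/(O + (S(R) - 1*(-4986))) = 1/(-204 + (3 - 1*(-4986))) = 1/(-204 + (3 + 4986)) = 1/(-204 + 4989) = 1/4785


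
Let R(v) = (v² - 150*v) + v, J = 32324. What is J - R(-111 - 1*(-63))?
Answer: 22868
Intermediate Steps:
R(v) = v² - 149*v
J - R(-111 - 1*(-63)) = 32324 - (-111 - 1*(-63))*(-149 + (-111 - 1*(-63))) = 32324 - (-111 + 63)*(-149 + (-111 + 63)) = 32324 - (-48)*(-149 - 48) = 32324 - (-48)*(-197) = 32324 - 1*9456 = 32324 - 9456 = 22868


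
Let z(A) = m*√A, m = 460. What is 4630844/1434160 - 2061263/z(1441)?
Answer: 1157711/358540 - 2061263*√1441/662860 ≈ -114.81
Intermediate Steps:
z(A) = 460*√A
4630844/1434160 - 2061263/z(1441) = 4630844/1434160 - 2061263*√1441/662860 = 4630844*(1/1434160) - 2061263*√1441/662860 = 1157711/358540 - 2061263*√1441/662860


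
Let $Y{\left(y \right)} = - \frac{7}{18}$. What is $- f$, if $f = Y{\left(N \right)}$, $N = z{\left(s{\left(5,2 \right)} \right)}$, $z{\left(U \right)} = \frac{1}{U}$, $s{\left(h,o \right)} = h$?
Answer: $\frac{7}{18} \approx 0.38889$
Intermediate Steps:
$N = \frac{1}{5} \approx 0.2$
$Y{\left(y \right)} = - \frac{7}{18}$ ($Y{\left(y \right)} = \left(-7\right) \frac{1}{18} = - \frac{7}{18}$)
$f = - \frac{7}{18} \approx -0.38889$
$- f = \left(-1\right) \left(- \frac{7}{18}\right) = \frac{7}{18}$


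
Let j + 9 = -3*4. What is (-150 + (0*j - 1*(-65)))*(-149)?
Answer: 12665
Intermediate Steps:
j = -21 (j = -9 - 3*4 = -9 - 12 = -21)
(-150 + (0*j - 1*(-65)))*(-149) = (-150 + (0*(-21) - 1*(-65)))*(-149) = (-150 + (0 + 65))*(-149) = (-150 + 65)*(-149) = -85*(-149) = 12665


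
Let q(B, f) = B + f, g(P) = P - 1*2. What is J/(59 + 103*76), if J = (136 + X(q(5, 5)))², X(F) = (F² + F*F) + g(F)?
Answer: 118336/7887 ≈ 15.004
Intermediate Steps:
g(P) = -2 + P (g(P) = P - 2 = -2 + P)
X(F) = -2 + F + 2*F² (X(F) = (F² + F*F) + (-2 + F) = (F² + F²) + (-2 + F) = 2*F² + (-2 + F) = -2 + F + 2*F²)
J = 118336 (J = (136 + (-2 + (5 + 5) + 2*(5 + 5)²))² = (136 + (-2 + 10 + 2*10²))² = (136 + (-2 + 10 + 2*100))² = (136 + (-2 + 10 + 200))² = (136 + 208)² = 344² = 118336)
J/(59 + 103*76) = 118336/(59 + 103*76) = 118336/(59 + 7828) = 118336/7887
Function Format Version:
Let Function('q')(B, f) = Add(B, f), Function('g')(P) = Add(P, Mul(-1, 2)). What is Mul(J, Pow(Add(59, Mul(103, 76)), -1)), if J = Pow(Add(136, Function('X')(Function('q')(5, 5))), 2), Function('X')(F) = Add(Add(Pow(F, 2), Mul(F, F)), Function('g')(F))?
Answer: Rational(118336, 7887) ≈ 15.004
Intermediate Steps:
Function('g')(P) = Add(-2, P) (Function('g')(P) = Add(P, -2) = Add(-2, P))
Function('X')(F) = Add(-2, F, Mul(2, Pow(F, 2))) (Function('X')(F) = Add(Add(Pow(F, 2), Mul(F, F)), Add(-2, F)) = Add(Add(Pow(F, 2), Pow(F, 2)), Add(-2, F)) = Add(Mul(2, Pow(F, 2)), Add(-2, F)) = Add(-2, F, Mul(2, Pow(F, 2))))
J = 118336 (J = Pow(Add(136, Add(-2, Add(5, 5), Mul(2, Pow(Add(5, 5), 2)))), 2) = Pow(Add(136, Add(-2, 10, Mul(2, Pow(10, 2)))), 2) = Pow(Add(136, Add(-2, 10, Mul(2, 100))), 2) = Pow(Add(136, Add(-2, 10, 200)), 2) = Pow(Add(136, 208), 2) = Pow(344, 2) = 118336)
Mul(J, Pow(Add(59, Mul(103, 76)), -1)) = Mul(118336, Pow(Add(59, Mul(103, 76)), -1)) = Mul(118336, Pow(Add(59, 7828), -1)) = Mul(118336, Pow(7887, -1)) = Mul(118336, Rational(1, 7887)) = Rational(118336, 7887)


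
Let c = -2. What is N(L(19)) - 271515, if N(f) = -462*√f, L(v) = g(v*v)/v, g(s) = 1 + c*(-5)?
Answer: -271515 - 462*√209/19 ≈ -2.7187e+5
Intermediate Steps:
g(s) = 11 (g(s) = 1 - 2*(-5) = 1 + 10 = 11)
L(v) = 11/v
N(L(19)) - 271515 = -462*√209/19 - 271515 = -271515 - 462*√209/19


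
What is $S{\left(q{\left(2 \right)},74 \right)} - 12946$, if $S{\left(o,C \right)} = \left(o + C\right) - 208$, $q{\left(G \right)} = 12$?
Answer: $-13068$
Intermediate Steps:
$S{\left(o,C \right)} = -208 + C + o$ ($S{\left(o,C \right)} = \left(C + o\right) - 208 = -208 + C + o$)
$S{\left(q{\left(2 \right)},74 \right)} - 12946 = \left(-208 + 74 + 12\right) - 12946 = -122 - 12946 = -13068$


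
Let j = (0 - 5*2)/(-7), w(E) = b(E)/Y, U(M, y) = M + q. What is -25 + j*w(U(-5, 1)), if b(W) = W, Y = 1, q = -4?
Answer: -265/7 ≈ -37.857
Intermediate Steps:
U(M, y) = -4 + M (U(M, y) = M - 4 = -4 + M)
w(E) = E (w(E) = E/1 = E*1 = E)
j = 10/7 (j = (0 - 10)*(-⅐) = -10*(-⅐) = 10/7 ≈ 1.4286)
-25 + j*w(U(-5, 1)) = -25 + 10*(-4 - 5)/7 = -25 + (10/7)*(-9) = -25 - 90/7 = -265/7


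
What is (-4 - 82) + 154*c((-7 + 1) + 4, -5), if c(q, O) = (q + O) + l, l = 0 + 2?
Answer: -856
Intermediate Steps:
l = 2
c(q, O) = 2 + O + q (c(q, O) = (q + O) + 2 = (O + q) + 2 = 2 + O + q)
(-4 - 82) + 154*c((-7 + 1) + 4, -5) = (-4 - 82) + 154*(2 - 5 + ((-7 + 1) + 4)) = -86 + 154*(2 - 5 + (-6 + 4)) = -86 + 154*(2 - 5 - 2) = -86 + 154*(-5) = -86 - 770 = -856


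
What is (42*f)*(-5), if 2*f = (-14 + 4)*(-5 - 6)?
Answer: -11550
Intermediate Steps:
f = 55 (f = ((-14 + 4)*(-5 - 6))/2 = (-10*(-11))/2 = (1/2)*110 = 55)
(42*f)*(-5) = (42*55)*(-5) = 2310*(-5) = -11550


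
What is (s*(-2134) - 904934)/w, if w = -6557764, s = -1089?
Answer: -354748/1639441 ≈ -0.21638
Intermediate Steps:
(s*(-2134) - 904934)/w = (-1089*(-2134) - 904934)/(-6557764) = (2323926 - 904934)*(-1/6557764) = 1418992*(-1/6557764) = -354748/1639441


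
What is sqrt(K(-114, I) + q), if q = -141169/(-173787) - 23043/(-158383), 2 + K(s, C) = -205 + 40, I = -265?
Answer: I*sqrt(125796970507308901633119)/27524906421 ≈ 12.886*I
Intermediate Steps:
K(s, C) = -167 (K(s, C) = -2 + (-205 + 40) = -2 - 165 = -167)
q = 26363343568/27524906421 (q = -141169*(-1/173787) - 23043*(-1/158383) = 141169/173787 + 23043/158383 = 26363343568/27524906421 ≈ 0.95780)
sqrt(K(-114, I) + q) = sqrt(-167 + 26363343568/27524906421) = sqrt(-4570296028739/27524906421) = I*sqrt(125796970507308901633119)/27524906421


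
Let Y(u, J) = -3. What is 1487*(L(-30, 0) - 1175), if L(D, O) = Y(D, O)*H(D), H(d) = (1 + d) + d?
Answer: -1484026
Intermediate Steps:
H(d) = 1 + 2*d
L(D, O) = -3 - 6*D (L(D, O) = -3*(1 + 2*D) = -3 - 6*D)
1487*(L(-30, 0) - 1175) = 1487*((-3 - 6*(-30)) - 1175) = 1487*((-3 + 180) - 1175) = 1487*(177 - 1175) = 1487*(-998) = -1484026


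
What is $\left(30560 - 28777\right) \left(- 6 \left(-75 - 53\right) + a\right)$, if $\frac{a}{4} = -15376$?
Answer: $-108292288$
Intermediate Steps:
$a = -61504$ ($a = 4 \left(-15376\right) = -61504$)
$\left(30560 - 28777\right) \left(- 6 \left(-75 - 53\right) + a\right) = \left(30560 - 28777\right) \left(- 6 \left(-75 - 53\right) - 61504\right) = \left(30560 - 28777\right) \left(\left(-6\right) \left(-128\right) - 61504\right) = \left(30560 - 28777\right) \left(768 - 61504\right) = 1783 \left(-60736\right) = -108292288$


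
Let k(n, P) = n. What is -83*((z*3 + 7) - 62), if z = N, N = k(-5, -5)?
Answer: 5810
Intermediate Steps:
N = -5
z = -5
-83*((z*3 + 7) - 62) = -83*((-5*3 + 7) - 62) = -83*((-15 + 7) - 62) = -83*(-8 - 62) = -83*(-70) = 5810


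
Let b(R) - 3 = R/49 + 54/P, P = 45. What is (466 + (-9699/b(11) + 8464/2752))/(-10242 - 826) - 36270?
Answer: -9355835648953/257950808 ≈ -36270.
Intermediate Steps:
b(R) = 21/5 + R/49 (b(R) = 3 + (R/49 + 54/45) = 3 + (R*(1/49) + 54*(1/45)) = 3 + (R/49 + 6/5) = 3 + (6/5 + R/49) = 21/5 + R/49)
(466 + (-9699/b(11) + 8464/2752))/(-10242 - 826) - 36270 = (466 + (-9699/(21/5 + (1/49)*11) + 8464/2752))/(-10242 - 826) - 36270 = (466 + (-9699/(21/5 + 11/49) + 8464*(1/2752)))/(-11068) - 36270 = (466 + (-9699/1084/245 + 529/172))*(-1/11068) - 36270 = (466 + (-9699*245/1084 + 529/172))*(-1/11068) - 36270 = (466 + (-2376255/1084 + 529/172))*(-1/11068) - 36270 = (466 - 51017803/23306)*(-1/11068) - 36270 = -40157207/23306*(-1/11068) - 36270 = 40157207/257950808 - 36270 = -9355835648953/257950808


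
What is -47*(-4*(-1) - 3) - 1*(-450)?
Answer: 403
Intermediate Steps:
-47*(-4*(-1) - 3) - 1*(-450) = -47*(4 - 3) + 450 = -47*1 + 450 = -47 + 450 = 403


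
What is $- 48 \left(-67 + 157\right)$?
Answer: $-4320$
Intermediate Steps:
$- 48 \left(-67 + 157\right) = \left(-48\right) 90 = -4320$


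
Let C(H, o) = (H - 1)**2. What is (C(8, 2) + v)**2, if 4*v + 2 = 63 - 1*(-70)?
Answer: 106929/16 ≈ 6683.1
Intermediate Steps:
C(H, o) = (-1 + H)**2
v = 131/4 (v = -1/2 + (63 - 1*(-70))/4 = -1/2 + (63 + 70)/4 = -1/2 + (1/4)*133 = -1/2 + 133/4 = 131/4 ≈ 32.750)
(C(8, 2) + v)**2 = ((-1 + 8)**2 + 131/4)**2 = (7**2 + 131/4)**2 = (49 + 131/4)**2 = (327/4)**2 = 106929/16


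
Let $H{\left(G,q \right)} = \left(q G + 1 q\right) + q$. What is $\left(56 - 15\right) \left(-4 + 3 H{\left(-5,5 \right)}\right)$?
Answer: $-2009$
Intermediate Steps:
$H{\left(G,q \right)} = 2 q + G q$ ($H{\left(G,q \right)} = \left(G q + q\right) + q = \left(q + G q\right) + q = 2 q + G q$)
$\left(56 - 15\right) \left(-4 + 3 H{\left(-5,5 \right)}\right) = \left(56 - 15\right) \left(-4 + 3 \cdot 5 \left(2 - 5\right)\right) = 41 \left(-4 + 3 \cdot 5 \left(-3\right)\right) = 41 \left(-4 + 3 \left(-15\right)\right) = 41 \left(-4 - 45\right) = 41 \left(-49\right) = -2009$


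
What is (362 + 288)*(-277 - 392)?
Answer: -434850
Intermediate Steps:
(362 + 288)*(-277 - 392) = 650*(-669) = -434850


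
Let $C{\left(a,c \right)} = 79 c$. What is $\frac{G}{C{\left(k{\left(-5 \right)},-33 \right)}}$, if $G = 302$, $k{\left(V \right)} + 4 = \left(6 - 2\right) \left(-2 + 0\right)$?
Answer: $- \frac{302}{2607} \approx -0.11584$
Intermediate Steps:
$k{\left(V \right)} = -12$ ($k{\left(V \right)} = -4 + \left(6 - 2\right) \left(-2 + 0\right) = -4 + 4 \left(-2\right) = -4 - 8 = -12$)
$\frac{G}{C{\left(k{\left(-5 \right)},-33 \right)}} = \frac{302}{79 \left(-33\right)} = \frac{302}{-2607} = 302 \left(- \frac{1}{2607}\right) = - \frac{302}{2607}$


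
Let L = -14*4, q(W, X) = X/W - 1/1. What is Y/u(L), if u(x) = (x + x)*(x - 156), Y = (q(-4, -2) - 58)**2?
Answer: 13689/94976 ≈ 0.14413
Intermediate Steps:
q(W, X) = -1 + X/W (q(W, X) = X/W - 1*1 = X/W - 1 = -1 + X/W)
Y = 13689/4 (Y = ((-2 - 1*(-4))/(-4) - 58)**2 = (-(-2 + 4)/4 - 58)**2 = (-1/4*2 - 58)**2 = (-1/2 - 58)**2 = (-117/2)**2 = 13689/4 ≈ 3422.3)
L = -56
u(x) = 2*x*(-156 + x) (u(x) = (2*x)*(-156 + x) = 2*x*(-156 + x))
Y/u(L) = 13689/(4*((2*(-56)*(-156 - 56)))) = 13689/(4*((2*(-56)*(-212)))) = (13689/4)/23744 = (13689/4)*(1/23744) = 13689/94976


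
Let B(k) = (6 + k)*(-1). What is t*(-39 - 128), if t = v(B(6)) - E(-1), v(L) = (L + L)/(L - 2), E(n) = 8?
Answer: 7348/7 ≈ 1049.7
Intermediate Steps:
B(k) = -6 - k
v(L) = 2*L/(-2 + L) (v(L) = (2*L)/(-2 + L) = 2*L/(-2 + L))
t = -44/7 (t = 2*(-6 - 1*6)/(-2 + (-6 - 1*6)) - 1*8 = 2*(-6 - 6)/(-2 + (-6 - 6)) - 8 = 2*(-12)/(-2 - 12) - 8 = 2*(-12)/(-14) - 8 = 2*(-12)*(-1/14) - 8 = 12/7 - 8 = -44/7 ≈ -6.2857)
t*(-39 - 128) = -44*(-39 - 128)/7 = -44/7*(-167) = 7348/7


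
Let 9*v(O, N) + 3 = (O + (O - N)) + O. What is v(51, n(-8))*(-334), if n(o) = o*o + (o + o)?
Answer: -11356/3 ≈ -3785.3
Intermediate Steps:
n(o) = o² + 2*o
v(O, N) = -⅓ - N/9 + O/3 (v(O, N) = -⅓ + ((O + (O - N)) + O)/9 = -⅓ + ((-N + 2*O) + O)/9 = -⅓ + (-N + 3*O)/9 = -⅓ + (-N/9 + O/3) = -⅓ - N/9 + O/3)
v(51, n(-8))*(-334) = (-⅓ - (-8)*(2 - 8)/9 + (⅓)*51)*(-334) = (-⅓ - (-8)*(-6)/9 + 17)*(-334) = (-⅓ - ⅑*48 + 17)*(-334) = (-⅓ - 16/3 + 17)*(-334) = (34/3)*(-334) = -11356/3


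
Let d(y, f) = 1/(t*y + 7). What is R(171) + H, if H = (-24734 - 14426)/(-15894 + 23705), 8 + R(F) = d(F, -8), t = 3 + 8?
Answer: -191903613/14747168 ≈ -13.013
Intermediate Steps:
t = 11
d(y, f) = 1/(7 + 11*y) (d(y, f) = 1/(11*y + 7) = 1/(7 + 11*y))
R(F) = -8 + 1/(7 + 11*F)
H = -39160/7811 ≈ -5.0134
R(171) + H = 11*(-5 - 8*171)/(7 + 11*171) - 39160/7811 = 11*(-5 - 1368)/(7 + 1881) - 39160/7811 = 11*(-1373)/1888 - 39160/7811 = 11*(1/1888)*(-1373) - 39160/7811 = -15103/1888 - 39160/7811 = -191903613/14747168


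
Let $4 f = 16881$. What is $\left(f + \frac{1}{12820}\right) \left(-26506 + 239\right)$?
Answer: $- \frac{710569709401}{6410} \approx -1.1085 \cdot 10^{8}$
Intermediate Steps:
$f = \frac{16881}{4}$ ($f = \frac{1}{4} \cdot 16881 = \frac{16881}{4} \approx 4220.3$)
$\left(f + \frac{1}{12820}\right) \left(-26506 + 239\right) = \left(\frac{16881}{4} + \frac{1}{12820}\right) \left(-26506 + 239\right) = \left(\frac{16881}{4} + \frac{1}{12820}\right) \left(-26267\right) = \frac{27051803}{6410} \left(-26267\right) = - \frac{710569709401}{6410}$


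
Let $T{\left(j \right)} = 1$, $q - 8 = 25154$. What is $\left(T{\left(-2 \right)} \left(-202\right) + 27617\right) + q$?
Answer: $52577$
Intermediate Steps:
$q = 25162$ ($q = 8 + 25154 = 25162$)
$\left(T{\left(-2 \right)} \left(-202\right) + 27617\right) + q = \left(1 \left(-202\right) + 27617\right) + 25162 = \left(-202 + 27617\right) + 25162 = 27415 + 25162 = 52577$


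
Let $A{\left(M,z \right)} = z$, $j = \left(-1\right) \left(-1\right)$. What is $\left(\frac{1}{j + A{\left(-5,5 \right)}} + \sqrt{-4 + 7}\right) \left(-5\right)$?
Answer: $- \frac{5}{6} - 5 \sqrt{3} \approx -9.4936$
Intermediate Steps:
$j = 1$
$\left(\frac{1}{j + A{\left(-5,5 \right)}} + \sqrt{-4 + 7}\right) \left(-5\right) = \left(\frac{1}{1 + 5} + \sqrt{-4 + 7}\right) \left(-5\right) = \left(\frac{1}{6} + \sqrt{3}\right) \left(-5\right) = - \frac{5}{6} - 5 \sqrt{3}$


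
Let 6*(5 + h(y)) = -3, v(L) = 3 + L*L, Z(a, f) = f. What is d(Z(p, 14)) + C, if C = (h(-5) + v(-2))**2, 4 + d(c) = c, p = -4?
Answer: 49/4 ≈ 12.250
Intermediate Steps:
d(c) = -4 + c
v(L) = 3 + L**2
h(y) = -11/2 (h(y) = -5 + (1/6)*(-3) = -5 - 1/2 = -11/2)
C = 9/4 (C = (-11/2 + (3 + (-2)**2))**2 = (-11/2 + (3 + 4))**2 = (-11/2 + 7)**2 = (3/2)**2 = 9/4 ≈ 2.2500)
d(Z(p, 14)) + C = (-4 + 14) + 9/4 = 10 + 9/4 = 49/4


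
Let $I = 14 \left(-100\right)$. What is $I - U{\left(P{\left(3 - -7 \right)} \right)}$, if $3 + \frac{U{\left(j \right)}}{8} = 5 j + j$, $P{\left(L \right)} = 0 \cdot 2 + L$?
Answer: $-1856$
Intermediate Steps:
$P{\left(L \right)} = L$ ($P{\left(L \right)} = 0 + L = L$)
$U{\left(j \right)} = -24 + 48 j$ ($U{\left(j \right)} = -24 + 8 \left(5 j + j\right) = -24 + 8 \cdot 6 j = -24 + 48 j$)
$I = -1400$
$I - U{\left(P{\left(3 - -7 \right)} \right)} = -1400 - \left(-24 + 48 \left(3 - -7\right)\right) = -1400 - \left(-24 + 48 \left(3 + 7\right)\right) = -1400 - \left(-24 + 48 \cdot 10\right) = -1400 - \left(-24 + 480\right) = -1400 - 456 = -1856$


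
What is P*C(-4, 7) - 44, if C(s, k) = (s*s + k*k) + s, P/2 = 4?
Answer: 444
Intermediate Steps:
P = 8 (P = 2*4 = 8)
C(s, k) = s + k**2 + s**2 (C(s, k) = (s**2 + k**2) + s = (k**2 + s**2) + s = s + k**2 + s**2)
P*C(-4, 7) - 44 = 8*(-4 + 7**2 + (-4)**2) - 44 = 8*(-4 + 49 + 16) - 44 = 8*61 - 44 = 488 - 44 = 444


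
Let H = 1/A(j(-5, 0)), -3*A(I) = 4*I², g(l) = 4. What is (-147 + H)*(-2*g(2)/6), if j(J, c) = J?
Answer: 4901/25 ≈ 196.04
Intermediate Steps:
A(I) = -4*I²/3
H = -3/100 (H = 1/(-4/3*(-5)²) = 1/(-4/3*25) = 1/(-100/3) = -3/100 ≈ -0.030000)
(-147 + H)*(-2*g(2)/6) = (-147 - 3/100)*(-2*4/6) = -(-29406)/(25*6) = -14703/100*(-4/3) = 4901/25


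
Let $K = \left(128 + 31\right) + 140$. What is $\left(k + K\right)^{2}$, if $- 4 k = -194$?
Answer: $\frac{483025}{4} \approx 1.2076 \cdot 10^{5}$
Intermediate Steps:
$k = \frac{97}{2}$ ($k = \left(- \frac{1}{4}\right) \left(-194\right) = \frac{97}{2} \approx 48.5$)
$K = 299$ ($K = 159 + 140 = 299$)
$\left(k + K\right)^{2} = \left(\frac{97}{2} + 299\right)^{2} = \left(\frac{695}{2}\right)^{2} = \frac{483025}{4}$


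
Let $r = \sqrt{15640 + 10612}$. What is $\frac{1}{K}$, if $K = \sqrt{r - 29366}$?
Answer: $- \frac{i \sqrt{2}}{2 \sqrt{14683 - \sqrt{6563}}} \approx - 0.0058517 i$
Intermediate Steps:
$r = 2 \sqrt{6563}$ ($r = \sqrt{26252} = 2 \sqrt{6563} \approx 162.02$)
$K = \sqrt{-29366 + 2 \sqrt{6563}}$ ($K = \sqrt{2 \sqrt{6563} - 29366} = \sqrt{-29366 + 2 \sqrt{6563}} \approx 170.89 i$)
$\frac{1}{K} = \frac{1}{\sqrt{-29366 + 2 \sqrt{6563}}}$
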